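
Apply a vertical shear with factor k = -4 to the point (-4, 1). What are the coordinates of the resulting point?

Shear matrix for vertical shear with factor k = -4:
[[1, 0], [-4, 1]]
Result: (-4, 1) → (-4, 17)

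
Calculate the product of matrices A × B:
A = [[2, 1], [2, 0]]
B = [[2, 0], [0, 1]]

Matrix multiplication:
C[0][0] = 2×2 + 1×0 = 4
C[0][1] = 2×0 + 1×1 = 1
C[1][0] = 2×2 + 0×0 = 4
C[1][1] = 2×0 + 0×1 = 0
Result: [[4, 1], [4, 0]]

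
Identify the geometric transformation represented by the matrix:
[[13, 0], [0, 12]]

This matrix represents: non-uniform scaling by sx = 13, sy = 12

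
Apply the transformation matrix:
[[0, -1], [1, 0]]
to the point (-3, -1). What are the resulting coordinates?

Matrix multiplication:
[[0, -1], [1, 0]] × [-3, -1]ᵀ
= [(0)(-3) + (-1)(-1), (1)(-3) + (0)(-1)]ᵀ
= [1, -3]ᵀ
Result: (1, -3)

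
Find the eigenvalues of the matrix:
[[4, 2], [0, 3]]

Characteristic equation: det(A - λI) = 0
λ² - (trace)λ + (det) = 0
trace = 4 + 3 = 7, det = (4)(3) - (2)(0) = 12
λ² - (7)λ + (12) = 0
λ = (7 ± √((7)² - 4·(12))) / 2 = (7 ± √1) / 2
Solving: λ = 3, 4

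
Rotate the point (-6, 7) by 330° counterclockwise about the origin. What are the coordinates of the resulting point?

Rotation matrix for 330°: [[cos 330°, -sin 330°], [sin 330°, cos 330°]] ≈ [[0.866025, 0.500000], [-0.500000, 0.866025]]
[[0.866025, 0.500000], [-0.500000, 0.866025]] × [-6, 7]ᵀ ≈ [-1.6962, 9.0622]ᵀ
Result: (-1.6962, 9.0622)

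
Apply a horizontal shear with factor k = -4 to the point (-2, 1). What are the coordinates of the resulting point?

Shear matrix for horizontal shear with factor k = -4:
[[1, -4], [0, 1]]
Result: (-2, 1) → (-6, 1)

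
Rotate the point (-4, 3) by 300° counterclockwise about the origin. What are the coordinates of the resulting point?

Rotation matrix for 300°: [[cos 300°, -sin 300°], [sin 300°, cos 300°]] ≈ [[0.500000, 0.866025], [-0.866025, 0.500000]]
[[0.500000, 0.866025], [-0.866025, 0.500000]] × [-4, 3]ᵀ ≈ [0.5981, 4.9641]ᵀ
Result: (0.5981, 4.9641)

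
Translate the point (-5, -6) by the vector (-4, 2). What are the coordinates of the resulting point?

Translation by (-4, 2) (homogeneous matrix [[1, 0, -4], [0, 1, 2], [0, 0, 1]]):
x' = -5 + -4 = -9
y' = -6 + 2 = -4
Result: (-9, -4)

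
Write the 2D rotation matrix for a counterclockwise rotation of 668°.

Rotation matrix formula: [[cos θ, -sin θ], [sin θ, cos θ]]
For θ = 668°:
cos(668°) = 0.6157
sin(668°) = -0.7880
Result: [[0.6157, 0.7880], [-0.7880, 0.6157]]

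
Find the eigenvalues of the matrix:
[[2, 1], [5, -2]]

Characteristic equation: det(A - λI) = 0
λ² - (trace)λ + (det) = 0
trace = 2 + -2 = 0, det = (2)(-2) - (1)(5) = -9
λ² - (0)λ + (-9) = 0
λ = (0 ± √((0)² - 4·(-9))) / 2 = (0 ± √36) / 2
Solving: λ = -3, 3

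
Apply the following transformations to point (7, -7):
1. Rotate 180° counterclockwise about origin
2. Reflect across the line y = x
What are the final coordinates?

Step 1: Rotate 180° → (-7, 7)
Step 2: Reflect across line y = x → (7, -7)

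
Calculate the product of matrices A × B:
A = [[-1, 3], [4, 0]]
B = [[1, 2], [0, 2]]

Matrix multiplication:
C[0][0] = -1×1 + 3×0 = -1
C[0][1] = -1×2 + 3×2 = 4
C[1][0] = 4×1 + 0×0 = 4
C[1][1] = 4×2 + 0×2 = 8
Result: [[-1, 4], [4, 8]]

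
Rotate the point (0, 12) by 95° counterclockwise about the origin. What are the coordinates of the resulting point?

Rotation matrix for 95°: [[cos 95°, -sin 95°], [sin 95°, cos 95°]] ≈ [[-0.087156, -0.996195], [0.996195, -0.087156]]
[[-0.087156, -0.996195], [0.996195, -0.087156]] × [0, 12]ᵀ ≈ [-11.9543, -1.0459]ᵀ
Result: (-11.9543, -1.0459)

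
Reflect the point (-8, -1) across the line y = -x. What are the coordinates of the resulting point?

Reflection across line y = -x: (-8, -1) → (1, 8)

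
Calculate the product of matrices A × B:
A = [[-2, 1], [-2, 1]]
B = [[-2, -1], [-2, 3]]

Matrix multiplication:
C[0][0] = -2×-2 + 1×-2 = 2
C[0][1] = -2×-1 + 1×3 = 5
C[1][0] = -2×-2 + 1×-2 = 2
C[1][1] = -2×-1 + 1×3 = 5
Result: [[2, 5], [2, 5]]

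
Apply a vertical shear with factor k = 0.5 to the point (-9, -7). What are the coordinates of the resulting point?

Shear matrix for vertical shear with factor k = 0.5:
[[1, 0], [0.50, 1]]
Result: (-9, -7) → (-9, -11.5)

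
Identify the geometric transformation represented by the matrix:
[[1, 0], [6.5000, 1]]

This matrix represents: vertical shear with factor 6.5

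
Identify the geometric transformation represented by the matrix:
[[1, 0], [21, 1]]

This matrix represents: vertical shear with factor 21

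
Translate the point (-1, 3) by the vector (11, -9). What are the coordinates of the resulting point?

Translation by (11, -9) (homogeneous matrix [[1, 0, 11], [0, 1, -9], [0, 0, 1]]):
x' = -1 + 11 = 10
y' = 3 + -9 = -6
Result: (10, -6)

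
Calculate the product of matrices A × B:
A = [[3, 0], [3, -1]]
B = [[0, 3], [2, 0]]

Matrix multiplication:
C[0][0] = 3×0 + 0×2 = 0
C[0][1] = 3×3 + 0×0 = 9
C[1][0] = 3×0 + -1×2 = -2
C[1][1] = 3×3 + -1×0 = 9
Result: [[0, 9], [-2, 9]]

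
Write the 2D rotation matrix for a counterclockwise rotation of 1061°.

Rotation matrix formula: [[cos θ, -sin θ], [sin θ, cos θ]]
For θ = 1061°:
cos(1061°) = 0.9455
sin(1061°) = -0.3256
Result: [[0.9455, 0.3256], [-0.3256, 0.9455]]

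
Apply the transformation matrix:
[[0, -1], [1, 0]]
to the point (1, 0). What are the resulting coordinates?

Matrix multiplication:
[[0, -1], [1, 0]] × [1, 0]ᵀ
= [(0)(1) + (-1)(0), (1)(1) + (0)(0)]ᵀ
= [0, 1]ᵀ
Result: (0, 1)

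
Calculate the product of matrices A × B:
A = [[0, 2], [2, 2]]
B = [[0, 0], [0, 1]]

Matrix multiplication:
C[0][0] = 0×0 + 2×0 = 0
C[0][1] = 0×0 + 2×1 = 2
C[1][0] = 2×0 + 2×0 = 0
C[1][1] = 2×0 + 2×1 = 2
Result: [[0, 2], [0, 2]]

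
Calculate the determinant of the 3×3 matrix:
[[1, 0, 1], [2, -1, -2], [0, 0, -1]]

Expansion along first row:
det = 1·det([[-1,-2],[0,-1]]) - 0·det([[2,-2],[0,-1]]) + 1·det([[2,-1],[0,0]])
    = 1·(-1·-1 - -2·0) - 0·(2·-1 - -2·0) + 1·(2·0 - -1·0)
    = 1·1 - 0·-2 + 1·0
    = 1 + 0 + 0 = 1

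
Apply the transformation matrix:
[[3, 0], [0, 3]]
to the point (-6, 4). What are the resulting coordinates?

Matrix multiplication:
[[3, 0], [0, 3]] × [-6, 4]ᵀ
= [(3)(-6) + (0)(4), (0)(-6) + (3)(4)]ᵀ
= [-18, 12]ᵀ
Result: (-18, 12)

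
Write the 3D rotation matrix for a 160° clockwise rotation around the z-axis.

Rotation matrix for clockwise 160° around z-axis:
A clockwise rotation by 160° is a counterclockwise rotation by -160°.
cos(-160°) = -0.9397, sin(-160°) = -0.3420
Result: [[-0.9397, 0.3420, 0], [-0.3420, -0.9397, 0], [0, 0, 1]]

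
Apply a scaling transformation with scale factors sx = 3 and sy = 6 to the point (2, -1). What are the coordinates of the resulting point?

Scaling matrix:
[[3, 0], [0, 6]]
Result: (2 × 3, -1 × 6) = (6, -6)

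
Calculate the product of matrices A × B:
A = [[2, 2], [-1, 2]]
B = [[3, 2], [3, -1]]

Matrix multiplication:
C[0][0] = 2×3 + 2×3 = 12
C[0][1] = 2×2 + 2×-1 = 2
C[1][0] = -1×3 + 2×3 = 3
C[1][1] = -1×2 + 2×-1 = -4
Result: [[12, 2], [3, -4]]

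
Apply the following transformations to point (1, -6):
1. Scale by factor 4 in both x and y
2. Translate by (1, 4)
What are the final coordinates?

Step 1: Scale (1, -6) by 4 → (4, -24)
Step 2: Translate by (1, 4) → (5, -20)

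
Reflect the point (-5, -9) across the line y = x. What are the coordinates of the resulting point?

Reflection across line y = x: (-5, -9) → (-9, -5)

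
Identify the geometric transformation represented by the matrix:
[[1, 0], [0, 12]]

This matrix represents: non-uniform scaling by sx = 1, sy = 12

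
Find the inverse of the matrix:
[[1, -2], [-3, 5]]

For [[a,b],[c,d]], inverse = (1/det)·[[d,-b],[-c,a]]
det = (1)(5) - (-2)(-3) = 5 - 6 = -1
Inverse = (1/-1)·[[5, 2], [3, 1]]
= [[-5, -2], [-3, -1]]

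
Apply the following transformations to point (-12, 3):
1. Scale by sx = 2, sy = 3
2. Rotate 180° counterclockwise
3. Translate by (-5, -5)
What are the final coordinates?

Step 1: Scale → (-24, 9)
Step 2: Rotate 180° → (24, -9)
Step 3: Translate → (19, -14)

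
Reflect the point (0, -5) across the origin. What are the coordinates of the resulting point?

Reflection across origin: (0, -5) → (0, 5)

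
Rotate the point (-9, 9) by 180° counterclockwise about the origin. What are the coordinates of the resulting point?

Rotation matrix for 180°: [[cos 180°, -sin 180°], [sin 180°, cos 180°]] = [[-1, 0], [0, -1]]
[[-1, 0], [0, -1]] × [-9, 9]ᵀ = [9, -9]ᵀ
Result: (9, -9)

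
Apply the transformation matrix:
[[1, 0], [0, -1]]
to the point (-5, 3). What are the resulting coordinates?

Matrix multiplication:
[[1, 0], [0, -1]] × [-5, 3]ᵀ
= [(1)(-5) + (0)(3), (0)(-5) + (-1)(3)]ᵀ
= [-5, -3]ᵀ
Result: (-5, -3)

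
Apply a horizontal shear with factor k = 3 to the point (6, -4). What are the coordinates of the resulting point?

Shear matrix for horizontal shear with factor k = 3:
[[1, 3], [0, 1]]
Result: (6, -4) → (-6, -4)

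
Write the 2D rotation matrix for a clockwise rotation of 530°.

Rotation matrix formula: [[cos θ, -sin θ], [sin θ, cos θ]]
A clockwise rotation by 530° is equivalent to a counterclockwise rotation by -530°.
For θ = -530°:
cos(-530°) = -0.9848
sin(-530°) = -0.1736
Result: [[-0.9848, 0.1736], [-0.1736, -0.9848]]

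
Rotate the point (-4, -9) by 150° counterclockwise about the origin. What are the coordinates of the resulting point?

Rotation matrix for 150°: [[cos 150°, -sin 150°], [sin 150°, cos 150°]] ≈ [[-0.866025, -0.500000], [0.500000, -0.866025]]
[[-0.866025, -0.500000], [0.500000, -0.866025]] × [-4, -9]ᵀ ≈ [7.9641, 5.7942]ᵀ
Result: (7.9641, 5.7942)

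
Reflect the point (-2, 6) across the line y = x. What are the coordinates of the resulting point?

Reflection across line y = x: (-2, 6) → (6, -2)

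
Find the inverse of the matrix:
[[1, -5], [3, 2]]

For [[a,b],[c,d]], inverse = (1/det)·[[d,-b],[-c,a]]
det = (1)(2) - (-5)(3) = 2 - -15 = 17
Inverse = (1/17)·[[2, 5], [-3, 1]]
= [[2/17, 5/17], [-3/17, 1/17]]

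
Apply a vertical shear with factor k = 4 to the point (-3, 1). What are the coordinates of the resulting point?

Shear matrix for vertical shear with factor k = 4:
[[1, 0], [4, 1]]
Result: (-3, 1) → (-3, -11)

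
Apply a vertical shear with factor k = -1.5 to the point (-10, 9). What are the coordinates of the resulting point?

Shear matrix for vertical shear with factor k = -1.5:
[[1, 0], [-1.50, 1]]
Result: (-10, 9) → (-10, 24)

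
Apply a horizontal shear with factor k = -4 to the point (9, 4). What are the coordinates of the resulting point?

Shear matrix for horizontal shear with factor k = -4:
[[1, -4], [0, 1]]
Result: (9, 4) → (-7, 4)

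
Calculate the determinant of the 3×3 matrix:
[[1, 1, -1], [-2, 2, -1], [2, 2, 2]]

Expansion along first row:
det = 1·det([[2,-1],[2,2]]) - 1·det([[-2,-1],[2,2]]) + -1·det([[-2,2],[2,2]])
    = 1·(2·2 - -1·2) - 1·(-2·2 - -1·2) + -1·(-2·2 - 2·2)
    = 1·6 - 1·-2 + -1·-8
    = 6 + 2 + 8 = 16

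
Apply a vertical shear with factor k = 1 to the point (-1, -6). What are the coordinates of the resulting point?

Shear matrix for vertical shear with factor k = 1:
[[1, 0], [1, 1]]
Result: (-1, -6) → (-1, -7)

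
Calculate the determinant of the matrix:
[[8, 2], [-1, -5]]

For a 2×2 matrix [[a, b], [c, d]], det = ad - bc
det = (8)(-5) - (2)(-1) = -40 - -2 = -38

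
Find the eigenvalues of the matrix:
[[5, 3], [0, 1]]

Characteristic equation: det(A - λI) = 0
λ² - (trace)λ + (det) = 0
trace = 5 + 1 = 6, det = (5)(1) - (3)(0) = 5
λ² - (6)λ + (5) = 0
λ = (6 ± √((6)² - 4·(5))) / 2 = (6 ± √16) / 2
Solving: λ = 1, 5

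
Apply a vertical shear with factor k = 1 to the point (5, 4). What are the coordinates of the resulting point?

Shear matrix for vertical shear with factor k = 1:
[[1, 0], [1, 1]]
Result: (5, 4) → (5, 9)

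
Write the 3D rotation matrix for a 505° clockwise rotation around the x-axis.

Rotation matrix for clockwise 505° around x-axis:
A clockwise rotation by 505° is a counterclockwise rotation by -505°.
cos(-505°) = -0.8192, sin(-505°) = -0.5736
Result: [[1, 0, 0], [0, -0.8192, 0.5736], [0, -0.5736, -0.8192]]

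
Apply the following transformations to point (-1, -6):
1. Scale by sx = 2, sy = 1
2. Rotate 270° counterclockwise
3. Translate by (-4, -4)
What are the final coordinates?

Step 1: Scale → (-2, -6)
Step 2: Rotate 270° → (-6, 2)
Step 3: Translate → (-10, -2)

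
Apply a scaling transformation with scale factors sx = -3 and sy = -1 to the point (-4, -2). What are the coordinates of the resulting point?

Scaling matrix:
[[-3, 0], [0, -1]]
Result: (-4 × -3, -2 × -1) = (12, 2)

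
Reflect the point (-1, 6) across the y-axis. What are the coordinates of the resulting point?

Reflection across y-axis: (-1, 6) → (1, 6)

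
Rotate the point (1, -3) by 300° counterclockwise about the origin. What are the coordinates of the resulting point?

Rotation matrix for 300°: [[cos 300°, -sin 300°], [sin 300°, cos 300°]] ≈ [[0.500000, 0.866025], [-0.866025, 0.500000]]
[[0.500000, 0.866025], [-0.866025, 0.500000]] × [1, -3]ᵀ ≈ [-2.0981, -2.3660]ᵀ
Result: (-2.0981, -2.3660)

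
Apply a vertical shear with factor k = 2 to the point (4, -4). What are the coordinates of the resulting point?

Shear matrix for vertical shear with factor k = 2:
[[1, 0], [2, 1]]
Result: (4, -4) → (4, 4)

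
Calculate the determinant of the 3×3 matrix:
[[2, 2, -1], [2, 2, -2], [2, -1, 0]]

Expansion along first row:
det = 2·det([[2,-2],[-1,0]]) - 2·det([[2,-2],[2,0]]) + -1·det([[2,2],[2,-1]])
    = 2·(2·0 - -2·-1) - 2·(2·0 - -2·2) + -1·(2·-1 - 2·2)
    = 2·-2 - 2·4 + -1·-6
    = -4 + -8 + 6 = -6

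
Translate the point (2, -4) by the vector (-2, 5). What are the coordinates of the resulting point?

Translation by (-2, 5) (homogeneous matrix [[1, 0, -2], [0, 1, 5], [0, 0, 1]]):
x' = 2 + -2 = 0
y' = -4 + 5 = 1
Result: (0, 1)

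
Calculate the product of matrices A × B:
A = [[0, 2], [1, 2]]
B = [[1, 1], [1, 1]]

Matrix multiplication:
C[0][0] = 0×1 + 2×1 = 2
C[0][1] = 0×1 + 2×1 = 2
C[1][0] = 1×1 + 2×1 = 3
C[1][1] = 1×1 + 2×1 = 3
Result: [[2, 2], [3, 3]]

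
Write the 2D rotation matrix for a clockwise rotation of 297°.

Rotation matrix formula: [[cos θ, -sin θ], [sin θ, cos θ]]
A clockwise rotation by 297° is equivalent to a counterclockwise rotation by -297°.
For θ = -297°:
cos(-297°) = 0.4540
sin(-297°) = 0.8910
Result: [[0.4540, -0.8910], [0.8910, 0.4540]]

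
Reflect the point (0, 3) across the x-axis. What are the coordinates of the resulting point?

Reflection across x-axis: (0, 3) → (0, -3)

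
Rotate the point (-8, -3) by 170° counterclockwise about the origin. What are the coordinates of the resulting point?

Rotation matrix for 170°: [[cos 170°, -sin 170°], [sin 170°, cos 170°]] ≈ [[-0.984808, -0.173648], [0.173648, -0.984808]]
[[-0.984808, -0.173648], [0.173648, -0.984808]] × [-8, -3]ᵀ ≈ [8.3994, 1.5652]ᵀ
Result: (8.3994, 1.5652)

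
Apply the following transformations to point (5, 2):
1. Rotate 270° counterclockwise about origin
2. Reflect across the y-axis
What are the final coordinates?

Step 1: Rotate 270° → (2, -5)
Step 2: Reflect across y-axis → (-2, -5)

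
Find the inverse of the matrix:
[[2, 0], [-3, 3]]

For [[a,b],[c,d]], inverse = (1/det)·[[d,-b],[-c,a]]
det = (2)(3) - (0)(-3) = 6 - 0 = 6
Inverse = (1/6)·[[3, 0], [3, 2]]
= [[1/2, 0], [1/2, 1/3]]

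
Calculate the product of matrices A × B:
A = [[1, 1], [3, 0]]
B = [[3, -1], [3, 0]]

Matrix multiplication:
C[0][0] = 1×3 + 1×3 = 6
C[0][1] = 1×-1 + 1×0 = -1
C[1][0] = 3×3 + 0×3 = 9
C[1][1] = 3×-1 + 0×0 = -3
Result: [[6, -1], [9, -3]]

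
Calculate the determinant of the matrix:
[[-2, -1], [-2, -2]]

For a 2×2 matrix [[a, b], [c, d]], det = ad - bc
det = (-2)(-2) - (-1)(-2) = 4 - 2 = 2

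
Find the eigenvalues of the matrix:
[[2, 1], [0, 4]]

Characteristic equation: det(A - λI) = 0
λ² - (trace)λ + (det) = 0
trace = 2 + 4 = 6, det = (2)(4) - (1)(0) = 8
λ² - (6)λ + (8) = 0
λ = (6 ± √((6)² - 4·(8))) / 2 = (6 ± √4) / 2
Solving: λ = 2, 4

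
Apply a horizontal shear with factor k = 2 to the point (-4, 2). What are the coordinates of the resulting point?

Shear matrix for horizontal shear with factor k = 2:
[[1, 2], [0, 1]]
Result: (-4, 2) → (0, 2)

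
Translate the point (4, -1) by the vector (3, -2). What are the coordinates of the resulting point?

Translation by (3, -2) (homogeneous matrix [[1, 0, 3], [0, 1, -2], [0, 0, 1]]):
x' = 4 + 3 = 7
y' = -1 + -2 = -3
Result: (7, -3)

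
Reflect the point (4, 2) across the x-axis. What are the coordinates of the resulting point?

Reflection across x-axis: (4, 2) → (4, -2)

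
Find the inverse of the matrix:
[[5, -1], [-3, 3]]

For [[a,b],[c,d]], inverse = (1/det)·[[d,-b],[-c,a]]
det = (5)(3) - (-1)(-3) = 15 - 3 = 12
Inverse = (1/12)·[[3, 1], [3, 5]]
= [[1/4, 1/12], [1/4, 5/12]]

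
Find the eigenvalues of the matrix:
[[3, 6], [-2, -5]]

Characteristic equation: det(A - λI) = 0
λ² - (trace)λ + (det) = 0
trace = 3 + -5 = -2, det = (3)(-5) - (6)(-2) = -3
λ² - (-2)λ + (-3) = 0
λ = (-2 ± √((-2)² - 4·(-3))) / 2 = (-2 ± √16) / 2
Solving: λ = -3, 1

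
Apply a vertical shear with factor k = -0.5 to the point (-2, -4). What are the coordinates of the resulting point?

Shear matrix for vertical shear with factor k = -0.5:
[[1, 0], [-0.50, 1]]
Result: (-2, -4) → (-2, -3)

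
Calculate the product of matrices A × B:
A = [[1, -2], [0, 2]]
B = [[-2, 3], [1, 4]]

Matrix multiplication:
C[0][0] = 1×-2 + -2×1 = -4
C[0][1] = 1×3 + -2×4 = -5
C[1][0] = 0×-2 + 2×1 = 2
C[1][1] = 0×3 + 2×4 = 8
Result: [[-4, -5], [2, 8]]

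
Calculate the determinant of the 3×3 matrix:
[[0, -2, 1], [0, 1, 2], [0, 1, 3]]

Expansion along first row:
det = 0·det([[1,2],[1,3]]) - -2·det([[0,2],[0,3]]) + 1·det([[0,1],[0,1]])
    = 0·(1·3 - 2·1) - -2·(0·3 - 2·0) + 1·(0·1 - 1·0)
    = 0·1 - -2·0 + 1·0
    = 0 + 0 + 0 = 0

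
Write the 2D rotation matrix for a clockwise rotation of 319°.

Rotation matrix formula: [[cos θ, -sin θ], [sin θ, cos θ]]
A clockwise rotation by 319° is equivalent to a counterclockwise rotation by -319°.
For θ = -319°:
cos(-319°) = 0.7547
sin(-319°) = 0.6561
Result: [[0.7547, -0.6561], [0.6561, 0.7547]]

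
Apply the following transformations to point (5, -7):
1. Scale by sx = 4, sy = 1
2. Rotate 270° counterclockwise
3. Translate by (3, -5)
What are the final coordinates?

Step 1: Scale → (20, -7)
Step 2: Rotate 270° → (-7, -20)
Step 3: Translate → (-4, -25)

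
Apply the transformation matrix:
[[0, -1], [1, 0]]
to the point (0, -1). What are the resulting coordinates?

Matrix multiplication:
[[0, -1], [1, 0]] × [0, -1]ᵀ
= [(0)(0) + (-1)(-1), (1)(0) + (0)(-1)]ᵀ
= [1, 0]ᵀ
Result: (1, 0)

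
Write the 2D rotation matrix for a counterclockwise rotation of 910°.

Rotation matrix formula: [[cos θ, -sin θ], [sin θ, cos θ]]
For θ = 910°:
cos(910°) = -0.9848
sin(910°) = -0.1736
Result: [[-0.9848, 0.1736], [-0.1736, -0.9848]]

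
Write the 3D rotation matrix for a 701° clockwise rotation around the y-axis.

Rotation matrix for clockwise 701° around y-axis:
A clockwise rotation by 701° is a counterclockwise rotation by -701°.
cos(-701°) = 0.9455, sin(-701°) = 0.3256
Result: [[0.9455, 0, 0.3256], [0, 1, 0], [-0.3256, 0, 0.9455]]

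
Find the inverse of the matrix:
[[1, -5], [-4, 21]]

For [[a,b],[c,d]], inverse = (1/det)·[[d,-b],[-c,a]]
det = (1)(21) - (-5)(-4) = 21 - 20 = 1
Inverse = [[21, 5], [4, 1]]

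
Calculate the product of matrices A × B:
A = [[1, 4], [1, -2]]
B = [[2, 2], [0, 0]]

Matrix multiplication:
C[0][0] = 1×2 + 4×0 = 2
C[0][1] = 1×2 + 4×0 = 2
C[1][0] = 1×2 + -2×0 = 2
C[1][1] = 1×2 + -2×0 = 2
Result: [[2, 2], [2, 2]]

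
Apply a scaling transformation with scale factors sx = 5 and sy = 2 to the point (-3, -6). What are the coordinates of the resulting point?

Scaling matrix:
[[5, 0], [0, 2]]
Result: (-3 × 5, -6 × 2) = (-15, -12)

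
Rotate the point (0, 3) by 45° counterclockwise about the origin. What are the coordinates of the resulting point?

Rotation matrix for 45°: [[cos 45°, -sin 45°], [sin 45°, cos 45°]] ≈ [[0.707107, -0.707107], [0.707107, 0.707107]]
[[0.707107, -0.707107], [0.707107, 0.707107]] × [0, 3]ᵀ ≈ [-2.1213, 2.1213]ᵀ
Result: (-2.1213, 2.1213)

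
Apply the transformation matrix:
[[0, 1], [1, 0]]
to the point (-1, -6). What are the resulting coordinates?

Matrix multiplication:
[[0, 1], [1, 0]] × [-1, -6]ᵀ
= [(0)(-1) + (1)(-6), (1)(-1) + (0)(-6)]ᵀ
= [-6, -1]ᵀ
Result: (-6, -1)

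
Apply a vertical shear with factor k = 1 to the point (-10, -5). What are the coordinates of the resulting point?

Shear matrix for vertical shear with factor k = 1:
[[1, 0], [1, 1]]
Result: (-10, -5) → (-10, -15)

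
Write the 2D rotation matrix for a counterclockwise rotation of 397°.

Rotation matrix formula: [[cos θ, -sin θ], [sin θ, cos θ]]
For θ = 397°:
cos(397°) = 0.7986
sin(397°) = 0.6018
Result: [[0.7986, -0.6018], [0.6018, 0.7986]]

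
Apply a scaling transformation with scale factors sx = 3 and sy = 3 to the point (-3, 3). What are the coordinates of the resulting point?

Scaling matrix:
[[3, 0], [0, 3]]
Result: (-3 × 3, 3 × 3) = (-9, 9)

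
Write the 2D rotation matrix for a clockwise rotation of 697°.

Rotation matrix formula: [[cos θ, -sin θ], [sin θ, cos θ]]
A clockwise rotation by 697° is equivalent to a counterclockwise rotation by -697°.
For θ = -697°:
cos(-697°) = 0.9205
sin(-697°) = 0.3907
Result: [[0.9205, -0.3907], [0.3907, 0.9205]]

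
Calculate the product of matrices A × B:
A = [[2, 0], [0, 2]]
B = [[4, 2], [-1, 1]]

Matrix multiplication:
C[0][0] = 2×4 + 0×-1 = 8
C[0][1] = 2×2 + 0×1 = 4
C[1][0] = 0×4 + 2×-1 = -2
C[1][1] = 0×2 + 2×1 = 2
Result: [[8, 4], [-2, 2]]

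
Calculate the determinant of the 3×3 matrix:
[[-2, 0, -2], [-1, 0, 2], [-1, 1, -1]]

Expansion along first row:
det = -2·det([[0,2],[1,-1]]) - 0·det([[-1,2],[-1,-1]]) + -2·det([[-1,0],[-1,1]])
    = -2·(0·-1 - 2·1) - 0·(-1·-1 - 2·-1) + -2·(-1·1 - 0·-1)
    = -2·-2 - 0·3 + -2·-1
    = 4 + 0 + 2 = 6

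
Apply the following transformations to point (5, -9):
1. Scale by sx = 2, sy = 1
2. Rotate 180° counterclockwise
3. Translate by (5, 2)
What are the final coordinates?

Step 1: Scale → (10, -9)
Step 2: Rotate 180° → (-10, 9)
Step 3: Translate → (-5, 11)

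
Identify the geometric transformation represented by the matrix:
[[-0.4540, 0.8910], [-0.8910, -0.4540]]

This matrix represents: rotation by 243° counterclockwise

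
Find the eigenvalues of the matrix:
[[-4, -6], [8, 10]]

Characteristic equation: det(A - λI) = 0
λ² - (trace)λ + (det) = 0
trace = -4 + 10 = 6, det = (-4)(10) - (-6)(8) = 8
λ² - (6)λ + (8) = 0
λ = (6 ± √((6)² - 4·(8))) / 2 = (6 ± √4) / 2
Solving: λ = 2, 4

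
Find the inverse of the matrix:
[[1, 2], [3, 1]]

For [[a,b],[c,d]], inverse = (1/det)·[[d,-b],[-c,a]]
det = (1)(1) - (2)(3) = 1 - 6 = -5
Inverse = (1/-5)·[[1, -2], [-3, 1]]
= [[-1/5, 2/5], [3/5, -1/5]]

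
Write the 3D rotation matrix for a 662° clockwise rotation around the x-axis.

Rotation matrix for clockwise 662° around x-axis:
A clockwise rotation by 662° is a counterclockwise rotation by -662°.
cos(-662°) = 0.5299, sin(-662°) = 0.8480
Result: [[1, 0, 0], [0, 0.5299, -0.8480], [0, 0.8480, 0.5299]]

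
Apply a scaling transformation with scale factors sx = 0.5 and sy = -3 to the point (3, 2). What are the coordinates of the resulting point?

Scaling matrix:
[[0.50, 0], [0, -3]]
Result: (3 × 0.5, 2 × -3) = (1.5, -6)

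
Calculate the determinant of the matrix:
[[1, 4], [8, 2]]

For a 2×2 matrix [[a, b], [c, d]], det = ad - bc
det = (1)(2) - (4)(8) = 2 - 32 = -30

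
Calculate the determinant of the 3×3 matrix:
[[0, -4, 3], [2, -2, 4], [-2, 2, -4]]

Expansion along first row:
det = 0·det([[-2,4],[2,-4]]) - -4·det([[2,4],[-2,-4]]) + 3·det([[2,-2],[-2,2]])
    = 0·(-2·-4 - 4·2) - -4·(2·-4 - 4·-2) + 3·(2·2 - -2·-2)
    = 0·0 - -4·0 + 3·0
    = 0 + 0 + 0 = 0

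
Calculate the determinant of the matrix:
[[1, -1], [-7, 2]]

For a 2×2 matrix [[a, b], [c, d]], det = ad - bc
det = (1)(2) - (-1)(-7) = 2 - 7 = -5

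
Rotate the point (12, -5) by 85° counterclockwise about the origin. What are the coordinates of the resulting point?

Rotation matrix for 85°: [[cos 85°, -sin 85°], [sin 85°, cos 85°]] ≈ [[0.087156, -0.996195], [0.996195, 0.087156]]
[[0.087156, -0.996195], [0.996195, 0.087156]] × [12, -5]ᵀ ≈ [6.0268, 11.5186]ᵀ
Result: (6.0268, 11.5186)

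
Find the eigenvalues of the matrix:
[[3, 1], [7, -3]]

Characteristic equation: det(A - λI) = 0
λ² - (trace)λ + (det) = 0
trace = 3 + -3 = 0, det = (3)(-3) - (1)(7) = -16
λ² - (0)λ + (-16) = 0
λ = (0 ± √((0)² - 4·(-16))) / 2 = (0 ± √64) / 2
Solving: λ = -4, 4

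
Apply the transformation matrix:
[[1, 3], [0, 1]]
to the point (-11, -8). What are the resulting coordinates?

Matrix multiplication:
[[1, 3], [0, 1]] × [-11, -8]ᵀ
= [(1)(-11) + (3)(-8), (0)(-11) + (1)(-8)]ᵀ
= [-35, -8]ᵀ
Result: (-35, -8)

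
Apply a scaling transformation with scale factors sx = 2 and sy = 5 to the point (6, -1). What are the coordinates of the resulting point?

Scaling matrix:
[[2, 0], [0, 5]]
Result: (6 × 2, -1 × 5) = (12, -5)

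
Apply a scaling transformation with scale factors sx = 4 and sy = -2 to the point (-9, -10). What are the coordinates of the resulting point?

Scaling matrix:
[[4, 0], [0, -2]]
Result: (-9 × 4, -10 × -2) = (-36, 20)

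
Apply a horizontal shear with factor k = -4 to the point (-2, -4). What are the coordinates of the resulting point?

Shear matrix for horizontal shear with factor k = -4:
[[1, -4], [0, 1]]
Result: (-2, -4) → (14, -4)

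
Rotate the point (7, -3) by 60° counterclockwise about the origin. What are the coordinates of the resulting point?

Rotation matrix for 60°: [[cos 60°, -sin 60°], [sin 60°, cos 60°]] ≈ [[0.500000, -0.866025], [0.866025, 0.500000]]
[[0.500000, -0.866025], [0.866025, 0.500000]] × [7, -3]ᵀ ≈ [6.0981, 4.5622]ᵀ
Result: (6.0981, 4.5622)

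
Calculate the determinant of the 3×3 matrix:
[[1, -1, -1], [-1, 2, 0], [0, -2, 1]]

Expansion along first row:
det = 1·det([[2,0],[-2,1]]) - -1·det([[-1,0],[0,1]]) + -1·det([[-1,2],[0,-2]])
    = 1·(2·1 - 0·-2) - -1·(-1·1 - 0·0) + -1·(-1·-2 - 2·0)
    = 1·2 - -1·-1 + -1·2
    = 2 + -1 + -2 = -1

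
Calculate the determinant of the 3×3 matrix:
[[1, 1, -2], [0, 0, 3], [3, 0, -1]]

Expansion along first row:
det = 1·det([[0,3],[0,-1]]) - 1·det([[0,3],[3,-1]]) + -2·det([[0,0],[3,0]])
    = 1·(0·-1 - 3·0) - 1·(0·-1 - 3·3) + -2·(0·0 - 0·3)
    = 1·0 - 1·-9 + -2·0
    = 0 + 9 + 0 = 9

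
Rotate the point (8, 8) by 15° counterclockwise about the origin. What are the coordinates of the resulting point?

Rotation matrix for 15°: [[cos 15°, -sin 15°], [sin 15°, cos 15°]] ≈ [[0.965926, -0.258819], [0.258819, 0.965926]]
[[0.965926, -0.258819], [0.258819, 0.965926]] × [8, 8]ᵀ ≈ [5.6569, 9.7980]ᵀ
Result: (5.6569, 9.7980)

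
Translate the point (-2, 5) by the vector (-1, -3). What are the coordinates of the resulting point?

Translation by (-1, -3) (homogeneous matrix [[1, 0, -1], [0, 1, -3], [0, 0, 1]]):
x' = -2 + -1 = -3
y' = 5 + -3 = 2
Result: (-3, 2)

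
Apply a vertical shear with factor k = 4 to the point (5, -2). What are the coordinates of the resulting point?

Shear matrix for vertical shear with factor k = 4:
[[1, 0], [4, 1]]
Result: (5, -2) → (5, 18)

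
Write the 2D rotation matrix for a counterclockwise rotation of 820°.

Rotation matrix formula: [[cos θ, -sin θ], [sin θ, cos θ]]
For θ = 820°:
cos(820°) = -0.1736
sin(820°) = 0.9848
Result: [[-0.1736, -0.9848], [0.9848, -0.1736]]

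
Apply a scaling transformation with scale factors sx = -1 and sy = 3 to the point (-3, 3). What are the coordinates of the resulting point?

Scaling matrix:
[[-1, 0], [0, 3]]
Result: (-3 × -1, 3 × 3) = (3, 9)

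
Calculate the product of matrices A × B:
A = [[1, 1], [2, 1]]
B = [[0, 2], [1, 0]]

Matrix multiplication:
C[0][0] = 1×0 + 1×1 = 1
C[0][1] = 1×2 + 1×0 = 2
C[1][0] = 2×0 + 1×1 = 1
C[1][1] = 2×2 + 1×0 = 4
Result: [[1, 2], [1, 4]]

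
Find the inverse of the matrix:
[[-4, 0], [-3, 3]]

For [[a,b],[c,d]], inverse = (1/det)·[[d,-b],[-c,a]]
det = (-4)(3) - (0)(-3) = -12 - 0 = -12
Inverse = (1/-12)·[[3, 0], [3, -4]]
= [[-1/4, 0], [-1/4, 1/3]]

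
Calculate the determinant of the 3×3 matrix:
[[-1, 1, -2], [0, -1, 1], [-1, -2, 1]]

Expansion along first row:
det = -1·det([[-1,1],[-2,1]]) - 1·det([[0,1],[-1,1]]) + -2·det([[0,-1],[-1,-2]])
    = -1·(-1·1 - 1·-2) - 1·(0·1 - 1·-1) + -2·(0·-2 - -1·-1)
    = -1·1 - 1·1 + -2·-1
    = -1 + -1 + 2 = 0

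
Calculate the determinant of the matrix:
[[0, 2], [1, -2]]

For a 2×2 matrix [[a, b], [c, d]], det = ad - bc
det = (0)(-2) - (2)(1) = 0 - 2 = -2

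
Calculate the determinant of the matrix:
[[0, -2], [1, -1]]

For a 2×2 matrix [[a, b], [c, d]], det = ad - bc
det = (0)(-1) - (-2)(1) = 0 - -2 = 2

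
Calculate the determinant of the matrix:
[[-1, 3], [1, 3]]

For a 2×2 matrix [[a, b], [c, d]], det = ad - bc
det = (-1)(3) - (3)(1) = -3 - 3 = -6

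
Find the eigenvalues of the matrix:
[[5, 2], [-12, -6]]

Characteristic equation: det(A - λI) = 0
λ² - (trace)λ + (det) = 0
trace = 5 + -6 = -1, det = (5)(-6) - (2)(-12) = -6
λ² - (-1)λ + (-6) = 0
λ = (-1 ± √((-1)² - 4·(-6))) / 2 = (-1 ± √25) / 2
Solving: λ = -3, 2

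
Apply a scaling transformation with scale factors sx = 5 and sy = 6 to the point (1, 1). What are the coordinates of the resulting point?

Scaling matrix:
[[5, 0], [0, 6]]
Result: (1 × 5, 1 × 6) = (5, 6)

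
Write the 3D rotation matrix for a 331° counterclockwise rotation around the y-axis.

Rotation matrix for counterclockwise 331° around y-axis:
cos(331°) = 0.8746, sin(331°) = -0.4848
Result: [[0.8746, 0, -0.4848], [0, 1, 0], [0.4848, 0, 0.8746]]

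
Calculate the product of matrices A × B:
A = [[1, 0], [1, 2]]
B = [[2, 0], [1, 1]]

Matrix multiplication:
C[0][0] = 1×2 + 0×1 = 2
C[0][1] = 1×0 + 0×1 = 0
C[1][0] = 1×2 + 2×1 = 4
C[1][1] = 1×0 + 2×1 = 2
Result: [[2, 0], [4, 2]]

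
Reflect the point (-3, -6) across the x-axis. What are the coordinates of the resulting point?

Reflection across x-axis: (-3, -6) → (-3, 6)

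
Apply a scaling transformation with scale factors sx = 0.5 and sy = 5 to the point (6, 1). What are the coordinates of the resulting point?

Scaling matrix:
[[0.50, 0], [0, 5]]
Result: (6 × 0.5, 1 × 5) = (3, 5)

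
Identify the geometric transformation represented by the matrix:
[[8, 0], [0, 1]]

This matrix represents: non-uniform scaling by sx = 8, sy = 1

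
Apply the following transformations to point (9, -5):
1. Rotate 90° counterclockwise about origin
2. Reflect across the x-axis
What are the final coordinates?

Step 1: Rotate 90° → (5, 9)
Step 2: Reflect across x-axis → (5, -9)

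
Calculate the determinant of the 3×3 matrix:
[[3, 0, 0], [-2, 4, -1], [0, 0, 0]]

Expansion along first row:
det = 3·det([[4,-1],[0,0]]) - 0·det([[-2,-1],[0,0]]) + 0·det([[-2,4],[0,0]])
    = 3·(4·0 - -1·0) - 0·(-2·0 - -1·0) + 0·(-2·0 - 4·0)
    = 3·0 - 0·0 + 0·0
    = 0 + 0 + 0 = 0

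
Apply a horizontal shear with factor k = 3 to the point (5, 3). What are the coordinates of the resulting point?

Shear matrix for horizontal shear with factor k = 3:
[[1, 3], [0, 1]]
Result: (5, 3) → (14, 3)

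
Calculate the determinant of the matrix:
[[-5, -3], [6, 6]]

For a 2×2 matrix [[a, b], [c, d]], det = ad - bc
det = (-5)(6) - (-3)(6) = -30 - -18 = -12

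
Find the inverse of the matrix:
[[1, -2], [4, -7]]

For [[a,b],[c,d]], inverse = (1/det)·[[d,-b],[-c,a]]
det = (1)(-7) - (-2)(4) = -7 - -8 = 1
Inverse = [[-7, 2], [-4, 1]]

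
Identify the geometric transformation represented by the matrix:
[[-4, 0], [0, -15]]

This matrix represents: non-uniform scaling by sx = -4, sy = -15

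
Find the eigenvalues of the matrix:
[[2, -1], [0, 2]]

Characteristic equation: det(A - λI) = 0
λ² - (trace)λ + (det) = 0
trace = 2 + 2 = 4, det = (2)(2) - (-1)(0) = 4
λ² - (4)λ + (4) = 0
λ = (4 ± √((4)² - 4·(4))) / 2 = (4 ± √0) / 2
Solving: λ = 2, 2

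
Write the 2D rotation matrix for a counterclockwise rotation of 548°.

Rotation matrix formula: [[cos θ, -sin θ], [sin θ, cos θ]]
For θ = 548°:
cos(548°) = -0.9903
sin(548°) = -0.1392
Result: [[-0.9903, 0.1392], [-0.1392, -0.9903]]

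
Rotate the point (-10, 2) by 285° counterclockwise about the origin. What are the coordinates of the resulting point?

Rotation matrix for 285°: [[cos 285°, -sin 285°], [sin 285°, cos 285°]] ≈ [[0.258819, 0.965926], [-0.965926, 0.258819]]
[[0.258819, 0.965926], [-0.965926, 0.258819]] × [-10, 2]ᵀ ≈ [-0.6563, 10.1769]ᵀ
Result: (-0.6563, 10.1769)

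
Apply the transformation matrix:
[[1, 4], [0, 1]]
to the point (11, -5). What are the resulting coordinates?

Matrix multiplication:
[[1, 4], [0, 1]] × [11, -5]ᵀ
= [(1)(11) + (4)(-5), (0)(11) + (1)(-5)]ᵀ
= [-9, -5]ᵀ
Result: (-9, -5)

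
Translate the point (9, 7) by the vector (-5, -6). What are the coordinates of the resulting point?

Translation by (-5, -6) (homogeneous matrix [[1, 0, -5], [0, 1, -6], [0, 0, 1]]):
x' = 9 + -5 = 4
y' = 7 + -6 = 1
Result: (4, 1)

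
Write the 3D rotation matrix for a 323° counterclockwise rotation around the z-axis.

Rotation matrix for counterclockwise 323° around z-axis:
cos(323°) = 0.7986, sin(323°) = -0.6018
Result: [[0.7986, 0.6018, 0], [-0.6018, 0.7986, 0], [0, 0, 1]]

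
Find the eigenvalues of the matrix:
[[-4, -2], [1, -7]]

Characteristic equation: det(A - λI) = 0
λ² - (trace)λ + (det) = 0
trace = -4 + -7 = -11, det = (-4)(-7) - (-2)(1) = 30
λ² - (-11)λ + (30) = 0
λ = (-11 ± √((-11)² - 4·(30))) / 2 = (-11 ± √1) / 2
Solving: λ = -6, -5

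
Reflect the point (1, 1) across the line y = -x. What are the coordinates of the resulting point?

Reflection across line y = -x: (1, 1) → (-1, -1)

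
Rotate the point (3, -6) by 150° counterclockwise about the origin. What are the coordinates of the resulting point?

Rotation matrix for 150°: [[cos 150°, -sin 150°], [sin 150°, cos 150°]] ≈ [[-0.866025, -0.500000], [0.500000, -0.866025]]
[[-0.866025, -0.500000], [0.500000, -0.866025]] × [3, -6]ᵀ ≈ [0.4019, 6.6962]ᵀ
Result: (0.4019, 6.6962)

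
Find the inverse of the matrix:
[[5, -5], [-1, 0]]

For [[a,b],[c,d]], inverse = (1/det)·[[d,-b],[-c,a]]
det = (5)(0) - (-5)(-1) = 0 - 5 = -5
Inverse = (1/-5)·[[0, 5], [1, 5]]
= [[0, -1], [-1/5, -1]]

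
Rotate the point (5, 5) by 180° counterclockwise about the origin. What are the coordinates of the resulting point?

Rotation matrix for 180°: [[cos 180°, -sin 180°], [sin 180°, cos 180°]] = [[-1, 0], [0, -1]]
[[-1, 0], [0, -1]] × [5, 5]ᵀ = [-5, -5]ᵀ
Result: (-5, -5)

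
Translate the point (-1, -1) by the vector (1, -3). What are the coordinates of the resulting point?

Translation by (1, -3) (homogeneous matrix [[1, 0, 1], [0, 1, -3], [0, 0, 1]]):
x' = -1 + 1 = 0
y' = -1 + -3 = -4
Result: (0, -4)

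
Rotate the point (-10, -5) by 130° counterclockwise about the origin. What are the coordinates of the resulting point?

Rotation matrix for 130°: [[cos 130°, -sin 130°], [sin 130°, cos 130°]] ≈ [[-0.642788, -0.766044], [0.766044, -0.642788]]
[[-0.642788, -0.766044], [0.766044, -0.642788]] × [-10, -5]ᵀ ≈ [10.2581, -4.4465]ᵀ
Result: (10.2581, -4.4465)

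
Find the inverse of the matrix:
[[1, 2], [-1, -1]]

For [[a,b],[c,d]], inverse = (1/det)·[[d,-b],[-c,a]]
det = (1)(-1) - (2)(-1) = -1 - -2 = 1
Inverse = [[-1, -2], [1, 1]]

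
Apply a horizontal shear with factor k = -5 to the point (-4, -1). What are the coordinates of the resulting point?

Shear matrix for horizontal shear with factor k = -5:
[[1, -5], [0, 1]]
Result: (-4, -1) → (1, -1)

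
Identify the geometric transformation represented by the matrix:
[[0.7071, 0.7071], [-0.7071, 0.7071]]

This matrix represents: rotation by 315° counterclockwise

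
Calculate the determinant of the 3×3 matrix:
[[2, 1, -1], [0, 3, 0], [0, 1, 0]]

Expansion along first row:
det = 2·det([[3,0],[1,0]]) - 1·det([[0,0],[0,0]]) + -1·det([[0,3],[0,1]])
    = 2·(3·0 - 0·1) - 1·(0·0 - 0·0) + -1·(0·1 - 3·0)
    = 2·0 - 1·0 + -1·0
    = 0 + 0 + 0 = 0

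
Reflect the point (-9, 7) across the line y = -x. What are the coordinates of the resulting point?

Reflection across line y = -x: (-9, 7) → (-7, 9)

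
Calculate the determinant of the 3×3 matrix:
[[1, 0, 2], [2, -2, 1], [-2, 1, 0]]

Expansion along first row:
det = 1·det([[-2,1],[1,0]]) - 0·det([[2,1],[-2,0]]) + 2·det([[2,-2],[-2,1]])
    = 1·(-2·0 - 1·1) - 0·(2·0 - 1·-2) + 2·(2·1 - -2·-2)
    = 1·-1 - 0·2 + 2·-2
    = -1 + 0 + -4 = -5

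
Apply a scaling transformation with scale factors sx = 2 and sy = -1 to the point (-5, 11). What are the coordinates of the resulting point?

Scaling matrix:
[[2, 0], [0, -1]]
Result: (-5 × 2, 11 × -1) = (-10, -11)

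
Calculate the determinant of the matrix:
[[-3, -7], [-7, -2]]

For a 2×2 matrix [[a, b], [c, d]], det = ad - bc
det = (-3)(-2) - (-7)(-7) = 6 - 49 = -43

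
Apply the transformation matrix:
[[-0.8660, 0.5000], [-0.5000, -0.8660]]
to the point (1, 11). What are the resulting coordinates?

Matrix multiplication:
[[-0.8660, 0.5000], [-0.5000, -0.8660]] × [1, 11]ᵀ
= [(-0.8660)(1) + (0.5000)(11), (-0.5000)(1) + (-0.8660)(11)]ᵀ
= [4.6340, -10.0260]ᵀ
Result: (4.6340, -10.0260)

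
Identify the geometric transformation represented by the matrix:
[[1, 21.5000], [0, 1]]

This matrix represents: horizontal shear with factor 21.5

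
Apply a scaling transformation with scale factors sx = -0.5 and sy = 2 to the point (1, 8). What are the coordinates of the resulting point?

Scaling matrix:
[[-0.50, 0], [0, 2]]
Result: (1 × -0.5, 8 × 2) = (-0.5, 16)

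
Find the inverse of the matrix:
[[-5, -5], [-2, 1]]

For [[a,b],[c,d]], inverse = (1/det)·[[d,-b],[-c,a]]
det = (-5)(1) - (-5)(-2) = -5 - 10 = -15
Inverse = (1/-15)·[[1, 5], [2, -5]]
= [[-1/15, -1/3], [-2/15, 1/3]]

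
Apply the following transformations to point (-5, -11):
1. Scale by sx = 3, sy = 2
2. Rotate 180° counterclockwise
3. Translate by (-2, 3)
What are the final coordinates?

Step 1: Scale → (-15, -22)
Step 2: Rotate 180° → (15, 22)
Step 3: Translate → (13, 25)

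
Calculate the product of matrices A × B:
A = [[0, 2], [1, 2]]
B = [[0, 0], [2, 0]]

Matrix multiplication:
C[0][0] = 0×0 + 2×2 = 4
C[0][1] = 0×0 + 2×0 = 0
C[1][0] = 1×0 + 2×2 = 4
C[1][1] = 1×0 + 2×0 = 0
Result: [[4, 0], [4, 0]]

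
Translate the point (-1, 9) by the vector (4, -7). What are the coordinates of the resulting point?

Translation by (4, -7) (homogeneous matrix [[1, 0, 4], [0, 1, -7], [0, 0, 1]]):
x' = -1 + 4 = 3
y' = 9 + -7 = 2
Result: (3, 2)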